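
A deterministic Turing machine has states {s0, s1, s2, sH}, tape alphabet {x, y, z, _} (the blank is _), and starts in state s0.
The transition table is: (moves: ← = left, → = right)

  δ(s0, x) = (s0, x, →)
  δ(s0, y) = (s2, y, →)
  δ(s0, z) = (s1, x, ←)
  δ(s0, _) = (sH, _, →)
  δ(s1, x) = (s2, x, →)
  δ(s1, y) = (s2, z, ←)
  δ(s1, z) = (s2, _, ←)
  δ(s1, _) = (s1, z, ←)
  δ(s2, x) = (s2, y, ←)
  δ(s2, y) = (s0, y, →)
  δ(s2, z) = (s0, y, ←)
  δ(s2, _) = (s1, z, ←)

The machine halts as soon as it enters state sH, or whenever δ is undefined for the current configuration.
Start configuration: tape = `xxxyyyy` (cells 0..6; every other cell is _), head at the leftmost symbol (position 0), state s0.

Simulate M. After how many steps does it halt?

state=s0 head=0 tape=[x]xxyyyy__   (s0,x)→(s0,x,→)
state=s0 head=1 tape=x[x]xyyyy__   (s0,x)→(s0,x,→)
state=s0 head=2 tape=xx[x]yyyy__   (s0,x)→(s0,x,→)
state=s0 head=3 tape=xxx[y]yyy__   (s0,y)→(s2,y,→)
state=s2 head=4 tape=xxxy[y]yy__   (s2,y)→(s0,y,→)
state=s0 head=5 tape=xxxyy[y]y__   (s0,y)→(s2,y,→)
state=s2 head=6 tape=xxxyyy[y]__   (s2,y)→(s0,y,→)
state=s0 head=7 tape=xxxyyyy[_]_   (s0,_)→(sH,_,→)
state=sH head=8 tape=xxxyyyy_[_]
M halts after 8 transitions.

8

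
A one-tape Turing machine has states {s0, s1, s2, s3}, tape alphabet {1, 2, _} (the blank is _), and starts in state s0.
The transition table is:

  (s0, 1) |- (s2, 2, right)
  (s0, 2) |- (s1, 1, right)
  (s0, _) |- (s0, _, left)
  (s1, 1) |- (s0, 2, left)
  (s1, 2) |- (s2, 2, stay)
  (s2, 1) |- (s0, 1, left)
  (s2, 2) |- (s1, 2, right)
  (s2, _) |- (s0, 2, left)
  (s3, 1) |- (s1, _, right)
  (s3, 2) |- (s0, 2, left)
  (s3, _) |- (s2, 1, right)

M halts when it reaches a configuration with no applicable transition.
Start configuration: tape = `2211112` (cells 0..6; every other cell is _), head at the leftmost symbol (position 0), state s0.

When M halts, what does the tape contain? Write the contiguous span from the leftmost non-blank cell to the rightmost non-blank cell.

1111122

state=s0 head=0 tape=[2]211112_   (s0,2)→(s1,1,right)
state=s1 head=1 tape=1[2]11112_   (s1,2)→(s2,2,stay)
state=s2 head=1 tape=1[2]11112_   (s2,2)→(s1,2,right)
state=s1 head=2 tape=12[1]1112_   (s1,1)→(s0,2,left)
state=s0 head=1 tape=1[2]21112_   (s0,2)→(s1,1,right)
state=s1 head=2 tape=11[2]1112_   (s1,2)→(s2,2,stay)
state=s2 head=2 tape=11[2]1112_   (s2,2)→(s1,2,right)
state=s1 head=3 tape=112[1]112_   (s1,1)→(s0,2,left)
state=s0 head=2 tape=11[2]2112_   (s0,2)→(s1,1,right)
state=s1 head=3 tape=111[2]112_   (s1,2)→(s2,2,stay)
state=s2 head=3 tape=111[2]112_   (s2,2)→(s1,2,right)
state=s1 head=4 tape=1112[1]12_   (s1,1)→(s0,2,left)
state=s0 head=3 tape=111[2]212_   (s0,2)→(s1,1,right)
state=s1 head=4 tape=1111[2]12_   (s1,2)→(s2,2,stay)
state=s2 head=4 tape=1111[2]12_   (s2,2)→(s1,2,right)
state=s1 head=5 tape=11112[1]2_   (s1,1)→(s0,2,left)
state=s0 head=4 tape=1111[2]22_   (s0,2)→(s1,1,right)
state=s1 head=5 tape=11111[2]2_   (s1,2)→(s2,2,stay)
state=s2 head=5 tape=11111[2]2_   (s2,2)→(s1,2,right)
state=s1 head=6 tape=111112[2]_   (s1,2)→(s2,2,stay)
state=s2 head=6 tape=111112[2]_   (s2,2)→(s1,2,right)
state=s1 head=7 tape=1111122[_]
The non-blank tape span at halt is 1111122.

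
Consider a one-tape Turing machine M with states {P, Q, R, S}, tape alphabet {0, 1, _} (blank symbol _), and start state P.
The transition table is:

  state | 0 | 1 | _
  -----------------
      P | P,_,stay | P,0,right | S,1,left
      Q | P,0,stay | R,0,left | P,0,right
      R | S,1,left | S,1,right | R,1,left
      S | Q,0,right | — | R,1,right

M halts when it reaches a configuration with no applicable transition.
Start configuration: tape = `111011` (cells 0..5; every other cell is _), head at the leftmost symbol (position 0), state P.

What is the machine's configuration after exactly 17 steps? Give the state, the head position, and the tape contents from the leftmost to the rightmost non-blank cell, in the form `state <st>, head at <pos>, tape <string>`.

state=P head=0 tape=_[1]11011   (P,1)→(P,0,right)
state=P head=1 tape=_0[1]1011   (P,1)→(P,0,right)
state=P head=2 tape=_00[1]011   (P,1)→(P,0,right)
state=P head=3 tape=_000[0]11   (P,0)→(P,_,stay)
state=P head=3 tape=_000[_]11   (P,_)→(S,1,left)
state=S head=2 tape=_00[0]111   (S,0)→(Q,0,right)
state=Q head=3 tape=_000[1]11   (Q,1)→(R,0,left)
state=R head=2 tape=_00[0]011   (R,0)→(S,1,left)
state=S head=1 tape=_0[0]1011   (S,0)→(Q,0,right)
state=Q head=2 tape=_00[1]011   (Q,1)→(R,0,left)
state=R head=1 tape=_0[0]0011   (R,0)→(S,1,left)
state=S head=0 tape=_[0]10011   (S,0)→(Q,0,right)
state=Q head=1 tape=_0[1]0011   (Q,1)→(R,0,left)
state=R head=0 tape=_[0]00011   (R,0)→(S,1,left)
state=S head=-1 tape=[_]100011   (S,_)→(R,1,right)
state=R head=0 tape=1[1]00011   (R,1)→(S,1,right)
state=S head=1 tape=11[0]0011   (S,0)→(Q,0,right)
state=Q head=2 tape=110[0]011
After 17 steps: state Q, head at 2, tape 1100011.

state Q, head at 2, tape 1100011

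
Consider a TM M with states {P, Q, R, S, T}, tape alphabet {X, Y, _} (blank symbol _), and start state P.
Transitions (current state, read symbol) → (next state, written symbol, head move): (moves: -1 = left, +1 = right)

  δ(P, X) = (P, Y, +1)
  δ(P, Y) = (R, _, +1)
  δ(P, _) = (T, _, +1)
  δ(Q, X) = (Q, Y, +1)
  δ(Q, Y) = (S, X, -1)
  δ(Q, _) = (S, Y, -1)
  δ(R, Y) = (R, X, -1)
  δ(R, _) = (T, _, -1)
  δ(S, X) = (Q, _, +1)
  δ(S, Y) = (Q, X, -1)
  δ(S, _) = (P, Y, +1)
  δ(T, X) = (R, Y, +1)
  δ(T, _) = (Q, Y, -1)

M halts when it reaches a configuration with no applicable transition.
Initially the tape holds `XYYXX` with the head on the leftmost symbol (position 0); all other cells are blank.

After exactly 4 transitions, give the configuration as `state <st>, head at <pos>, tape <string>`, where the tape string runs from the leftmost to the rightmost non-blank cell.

P | [X]YYXX   read X → write Y, move +1, go to P
P | Y[Y]YXX   read Y → write _, move +1, go to R
R | Y_[Y]XX   read Y → write X, move -1, go to R
R | Y[_]XXX   read _ → write _, move -1, go to T
T | [Y]_XXX
After 4 steps: state T, head at 0, tape Y_XXX.

state T, head at 0, tape Y_XXX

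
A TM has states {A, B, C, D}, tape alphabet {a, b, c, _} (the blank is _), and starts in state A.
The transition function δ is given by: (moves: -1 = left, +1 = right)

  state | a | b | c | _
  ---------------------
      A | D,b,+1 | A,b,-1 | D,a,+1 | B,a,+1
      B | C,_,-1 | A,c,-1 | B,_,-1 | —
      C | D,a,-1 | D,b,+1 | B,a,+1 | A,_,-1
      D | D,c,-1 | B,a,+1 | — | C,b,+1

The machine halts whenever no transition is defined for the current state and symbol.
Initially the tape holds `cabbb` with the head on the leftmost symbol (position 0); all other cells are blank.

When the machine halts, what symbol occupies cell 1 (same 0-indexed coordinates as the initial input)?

A | __[c]abbb   read c → write a, move +1, go to D
D | __a[a]bbb   read a → write c, move -1, go to D
D | __[a]cbbb   read a → write c, move -1, go to D
D | _[_]ccbbb   read _ → write b, move +1, go to C
C | _b[c]cbbb   read c → write a, move +1, go to B
B | _ba[c]bbb   read c → write _, move -1, go to B
B | _b[a]_bbb   read a → write _, move -1, go to C
C | _[b]__bbb   read b → write b, move +1, go to D
D | _b[_]_bbb   read _ → write b, move +1, go to C
C | _bb[_]bbb   read _ → write _, move -1, go to A
A | _b[b]_bbb   read b → write b, move -1, go to A
A | _[b]b_bbb   read b → write b, move -1, go to A
A | [_]bb_bbb   read _ → write a, move +1, go to B
B | a[b]b_bbb   read b → write c, move -1, go to A
A | [a]cb_bbb   read a → write b, move +1, go to D
D | b[c]b_bbb
Cell 1 holds _ when M halts.

_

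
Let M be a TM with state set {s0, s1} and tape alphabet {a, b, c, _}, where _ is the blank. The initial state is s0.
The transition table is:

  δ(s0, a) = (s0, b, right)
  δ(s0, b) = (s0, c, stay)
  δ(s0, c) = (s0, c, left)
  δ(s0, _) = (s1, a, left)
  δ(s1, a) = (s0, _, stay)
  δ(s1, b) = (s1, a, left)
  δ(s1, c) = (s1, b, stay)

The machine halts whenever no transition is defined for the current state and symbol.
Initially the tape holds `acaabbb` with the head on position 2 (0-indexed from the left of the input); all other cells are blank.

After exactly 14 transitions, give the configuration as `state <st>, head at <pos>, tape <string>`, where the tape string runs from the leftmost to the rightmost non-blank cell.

state s1, head at -2, tape acccccbb

s0 | __ac[a]abbb   read a → write b, move right, go to s0
s0 | __acb[a]bbb   read a → write b, move right, go to s0
s0 | __acbb[b]bb   read b → write c, move stay, go to s0
s0 | __acbb[c]bb   read c → write c, move left, go to s0
s0 | __acb[b]cbb   read b → write c, move stay, go to s0
s0 | __acb[c]cbb   read c → write c, move left, go to s0
s0 | __ac[b]ccbb   read b → write c, move stay, go to s0
s0 | __ac[c]ccbb   read c → write c, move left, go to s0
s0 | __a[c]cccbb   read c → write c, move left, go to s0
s0 | __[a]ccccbb   read a → write b, move right, go to s0
s0 | __b[c]cccbb   read c → write c, move left, go to s0
s0 | __[b]ccccbb   read b → write c, move stay, go to s0
s0 | __[c]ccccbb   read c → write c, move left, go to s0
s0 | _[_]cccccbb   read _ → write a, move left, go to s1
s1 | [_]acccccbb
After 14 steps: state s1, head at -2, tape acccccbb.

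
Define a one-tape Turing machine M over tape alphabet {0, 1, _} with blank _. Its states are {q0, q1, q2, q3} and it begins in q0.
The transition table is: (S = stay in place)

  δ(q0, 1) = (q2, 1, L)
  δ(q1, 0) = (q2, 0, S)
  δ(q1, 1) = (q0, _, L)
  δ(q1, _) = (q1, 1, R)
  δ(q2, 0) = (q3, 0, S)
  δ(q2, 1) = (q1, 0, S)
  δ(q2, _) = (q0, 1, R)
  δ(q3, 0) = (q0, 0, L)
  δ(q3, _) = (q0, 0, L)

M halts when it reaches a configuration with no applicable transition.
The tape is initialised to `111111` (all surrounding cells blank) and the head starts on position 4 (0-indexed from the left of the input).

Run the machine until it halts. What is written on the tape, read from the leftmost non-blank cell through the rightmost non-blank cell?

state=q0 head=4 tape=__1111[1]1   (q0,1)→(q2,1,L)
state=q2 head=3 tape=__111[1]11   (q2,1)→(q1,0,S)
state=q1 head=3 tape=__111[0]11   (q1,0)→(q2,0,S)
state=q2 head=3 tape=__111[0]11   (q2,0)→(q3,0,S)
state=q3 head=3 tape=__111[0]11   (q3,0)→(q0,0,L)
state=q0 head=2 tape=__11[1]011   (q0,1)→(q2,1,L)
state=q2 head=1 tape=__1[1]1011   (q2,1)→(q1,0,S)
state=q1 head=1 tape=__1[0]1011   (q1,0)→(q2,0,S)
state=q2 head=1 tape=__1[0]1011   (q2,0)→(q3,0,S)
state=q3 head=1 tape=__1[0]1011   (q3,0)→(q0,0,L)
state=q0 head=0 tape=__[1]01011   (q0,1)→(q2,1,L)
state=q2 head=-1 tape=_[_]101011   (q2,_)→(q0,1,R)
state=q0 head=0 tape=_1[1]01011   (q0,1)→(q2,1,L)
state=q2 head=-1 tape=_[1]101011   (q2,1)→(q1,0,S)
state=q1 head=-1 tape=_[0]101011   (q1,0)→(q2,0,S)
state=q2 head=-1 tape=_[0]101011   (q2,0)→(q3,0,S)
state=q3 head=-1 tape=_[0]101011   (q3,0)→(q0,0,L)
state=q0 head=-2 tape=[_]0101011
The non-blank tape span at halt is 0101011.

0101011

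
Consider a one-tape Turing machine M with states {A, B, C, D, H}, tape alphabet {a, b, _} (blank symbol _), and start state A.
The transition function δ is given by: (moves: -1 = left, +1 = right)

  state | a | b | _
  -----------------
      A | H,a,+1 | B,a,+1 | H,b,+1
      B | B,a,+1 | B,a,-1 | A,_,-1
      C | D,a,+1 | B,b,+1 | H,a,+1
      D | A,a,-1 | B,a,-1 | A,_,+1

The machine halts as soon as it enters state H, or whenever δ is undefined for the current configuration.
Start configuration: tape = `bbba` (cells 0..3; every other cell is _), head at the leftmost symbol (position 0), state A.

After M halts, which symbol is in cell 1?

a

state=A head=0 tape=[b]bba_   (A,b)→(B,a,+1)
state=B head=1 tape=a[b]ba_   (B,b)→(B,a,-1)
state=B head=0 tape=[a]aba_   (B,a)→(B,a,+1)
state=B head=1 tape=a[a]ba_   (B,a)→(B,a,+1)
state=B head=2 tape=aa[b]a_   (B,b)→(B,a,-1)
state=B head=1 tape=a[a]aa_   (B,a)→(B,a,+1)
state=B head=2 tape=aa[a]a_   (B,a)→(B,a,+1)
state=B head=3 tape=aaa[a]_   (B,a)→(B,a,+1)
state=B head=4 tape=aaaa[_]   (B,_)→(A,_,-1)
state=A head=3 tape=aaa[a]_   (A,a)→(H,a,+1)
state=H head=4 tape=aaaa[_]
Cell 1 holds a when M halts.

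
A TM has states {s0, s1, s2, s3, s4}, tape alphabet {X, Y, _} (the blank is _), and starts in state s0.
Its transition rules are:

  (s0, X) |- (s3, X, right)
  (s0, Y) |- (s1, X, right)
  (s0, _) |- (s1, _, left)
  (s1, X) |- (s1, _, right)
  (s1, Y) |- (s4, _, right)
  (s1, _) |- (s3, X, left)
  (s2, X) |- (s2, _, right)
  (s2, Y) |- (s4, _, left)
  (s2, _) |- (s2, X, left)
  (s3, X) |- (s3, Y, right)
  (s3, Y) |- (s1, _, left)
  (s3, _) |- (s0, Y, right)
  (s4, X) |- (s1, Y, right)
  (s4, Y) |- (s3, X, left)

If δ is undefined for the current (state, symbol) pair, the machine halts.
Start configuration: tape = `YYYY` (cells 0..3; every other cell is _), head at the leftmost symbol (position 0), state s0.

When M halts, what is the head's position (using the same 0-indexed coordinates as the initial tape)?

state=s0 head=0 tape=[Y]YYY__   (s0,Y)→(s1,X,right)
state=s1 head=1 tape=X[Y]YY__   (s1,Y)→(s4,_,right)
state=s4 head=2 tape=X_[Y]Y__   (s4,Y)→(s3,X,left)
state=s3 head=1 tape=X[_]XY__   (s3,_)→(s0,Y,right)
state=s0 head=2 tape=XY[X]Y__   (s0,X)→(s3,X,right)
state=s3 head=3 tape=XYX[Y]__   (s3,Y)→(s1,_,left)
state=s1 head=2 tape=XY[X]___   (s1,X)→(s1,_,right)
state=s1 head=3 tape=XY_[_]__   (s1,_)→(s3,X,left)
state=s3 head=2 tape=XY[_]X__   (s3,_)→(s0,Y,right)
state=s0 head=3 tape=XYY[X]__   (s0,X)→(s3,X,right)
state=s3 head=4 tape=XYYX[_]_   (s3,_)→(s0,Y,right)
state=s0 head=5 tape=XYYXY[_]   (s0,_)→(s1,_,left)
state=s1 head=4 tape=XYYX[Y]_   (s1,Y)→(s4,_,right)
state=s4 head=5 tape=XYYX_[_]
At halt the head is at cell 5.

5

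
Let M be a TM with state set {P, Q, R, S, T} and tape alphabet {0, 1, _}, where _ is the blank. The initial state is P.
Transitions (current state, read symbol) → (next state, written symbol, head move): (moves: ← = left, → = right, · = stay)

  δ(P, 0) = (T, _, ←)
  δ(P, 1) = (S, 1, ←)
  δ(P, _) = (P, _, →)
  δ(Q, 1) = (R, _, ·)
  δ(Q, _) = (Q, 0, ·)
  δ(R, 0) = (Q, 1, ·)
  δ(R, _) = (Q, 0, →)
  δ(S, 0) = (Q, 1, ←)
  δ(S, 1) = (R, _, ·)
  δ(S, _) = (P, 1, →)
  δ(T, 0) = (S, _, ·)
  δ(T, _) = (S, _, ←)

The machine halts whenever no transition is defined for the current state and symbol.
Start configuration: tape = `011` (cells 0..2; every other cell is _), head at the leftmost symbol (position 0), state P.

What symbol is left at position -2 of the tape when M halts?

state=P head=0 tape=__[0]11_   (P,0)→(T,_,←)
state=T head=-1 tape=_[_]_11_   (T,_)→(S,_,←)
state=S head=-2 tape=[_]__11_   (S,_)→(P,1,→)
state=P head=-1 tape=1[_]_11_   (P,_)→(P,_,→)
state=P head=0 tape=1_[_]11_   (P,_)→(P,_,→)
state=P head=1 tape=1__[1]1_   (P,1)→(S,1,←)
state=S head=0 tape=1_[_]11_   (S,_)→(P,1,→)
state=P head=1 tape=1_1[1]1_   (P,1)→(S,1,←)
state=S head=0 tape=1_[1]11_   (S,1)→(R,_,·)
state=R head=0 tape=1_[_]11_   (R,_)→(Q,0,→)
state=Q head=1 tape=1_0[1]1_   (Q,1)→(R,_,·)
state=R head=1 tape=1_0[_]1_   (R,_)→(Q,0,→)
state=Q head=2 tape=1_00[1]_   (Q,1)→(R,_,·)
state=R head=2 tape=1_00[_]_   (R,_)→(Q,0,→)
state=Q head=3 tape=1_000[_]   (Q,_)→(Q,0,·)
state=Q head=3 tape=1_000[0]
Cell -2 holds 1 when M halts.

1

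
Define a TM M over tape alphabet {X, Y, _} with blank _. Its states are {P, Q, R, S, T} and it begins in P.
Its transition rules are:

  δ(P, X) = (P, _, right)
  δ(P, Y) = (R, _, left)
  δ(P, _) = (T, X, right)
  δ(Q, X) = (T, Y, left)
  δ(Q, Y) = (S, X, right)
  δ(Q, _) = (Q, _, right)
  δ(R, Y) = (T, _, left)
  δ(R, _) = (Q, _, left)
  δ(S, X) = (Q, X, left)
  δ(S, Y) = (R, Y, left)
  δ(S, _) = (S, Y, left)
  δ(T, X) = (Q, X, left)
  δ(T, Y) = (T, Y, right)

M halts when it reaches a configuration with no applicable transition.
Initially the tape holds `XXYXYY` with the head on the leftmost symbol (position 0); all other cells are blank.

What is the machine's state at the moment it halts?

T

state=P head=0 tape=[X]XYXYY   (P,X)→(P,_,right)
state=P head=1 tape=_[X]YXYY   (P,X)→(P,_,right)
state=P head=2 tape=__[Y]XYY   (P,Y)→(R,_,left)
state=R head=1 tape=_[_]_XYY   (R,_)→(Q,_,left)
state=Q head=0 tape=[_]__XYY   (Q,_)→(Q,_,right)
state=Q head=1 tape=_[_]_XYY   (Q,_)→(Q,_,right)
state=Q head=2 tape=__[_]XYY   (Q,_)→(Q,_,right)
state=Q head=3 tape=___[X]YY   (Q,X)→(T,Y,left)
state=T head=2 tape=__[_]YYY
No transition is defined for (T, _); M halts in state T.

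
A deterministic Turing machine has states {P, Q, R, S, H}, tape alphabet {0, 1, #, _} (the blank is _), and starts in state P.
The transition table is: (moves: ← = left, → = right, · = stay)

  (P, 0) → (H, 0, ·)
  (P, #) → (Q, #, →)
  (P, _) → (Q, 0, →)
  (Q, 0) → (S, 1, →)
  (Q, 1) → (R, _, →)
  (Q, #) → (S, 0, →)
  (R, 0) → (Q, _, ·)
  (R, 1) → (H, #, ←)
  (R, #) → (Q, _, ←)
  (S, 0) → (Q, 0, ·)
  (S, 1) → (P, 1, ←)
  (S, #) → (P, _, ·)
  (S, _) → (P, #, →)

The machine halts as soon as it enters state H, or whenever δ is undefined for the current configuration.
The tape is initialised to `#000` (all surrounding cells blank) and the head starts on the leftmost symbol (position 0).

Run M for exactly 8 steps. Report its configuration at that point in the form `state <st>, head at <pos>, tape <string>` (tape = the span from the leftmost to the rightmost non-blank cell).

state Q, head at 6, tape #111#0

state=P head=0 tape=[#]000___   (P,#)→(Q,#,→)
state=Q head=1 tape=#[0]00___   (Q,0)→(S,1,→)
state=S head=2 tape=#1[0]0___   (S,0)→(Q,0,·)
state=Q head=2 tape=#1[0]0___   (Q,0)→(S,1,→)
state=S head=3 tape=#11[0]___   (S,0)→(Q,0,·)
state=Q head=3 tape=#11[0]___   (Q,0)→(S,1,→)
state=S head=4 tape=#111[_]__   (S,_)→(P,#,→)
state=P head=5 tape=#111#[_]_   (P,_)→(Q,0,→)
state=Q head=6 tape=#111#0[_]
After 8 steps: state Q, head at 6, tape #111#0.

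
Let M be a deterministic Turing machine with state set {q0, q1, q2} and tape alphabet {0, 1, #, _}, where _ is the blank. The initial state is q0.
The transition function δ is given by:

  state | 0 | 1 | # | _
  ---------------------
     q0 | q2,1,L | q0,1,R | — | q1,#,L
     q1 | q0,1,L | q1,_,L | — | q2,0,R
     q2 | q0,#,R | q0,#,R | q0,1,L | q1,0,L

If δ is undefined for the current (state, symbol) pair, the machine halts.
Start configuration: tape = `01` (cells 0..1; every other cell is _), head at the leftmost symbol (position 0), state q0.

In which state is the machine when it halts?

q1

q0 | __[0]1_   read 0 → write 1, move L, go to q2
q2 | _[_]11_   read _ → write 0, move L, go to q1
q1 | [_]011_   read _ → write 0, move R, go to q2
q2 | 0[0]11_   read 0 → write #, move R, go to q0
q0 | 0#[1]1_   read 1 → write 1, move R, go to q0
q0 | 0#1[1]_   read 1 → write 1, move R, go to q0
q0 | 0#11[_]   read _ → write #, move L, go to q1
q1 | 0#1[1]#   read 1 → write _, move L, go to q1
q1 | 0#[1]_#   read 1 → write _, move L, go to q1
q1 | 0[#]__#
No transition is defined for (q1, #); M halts in state q1.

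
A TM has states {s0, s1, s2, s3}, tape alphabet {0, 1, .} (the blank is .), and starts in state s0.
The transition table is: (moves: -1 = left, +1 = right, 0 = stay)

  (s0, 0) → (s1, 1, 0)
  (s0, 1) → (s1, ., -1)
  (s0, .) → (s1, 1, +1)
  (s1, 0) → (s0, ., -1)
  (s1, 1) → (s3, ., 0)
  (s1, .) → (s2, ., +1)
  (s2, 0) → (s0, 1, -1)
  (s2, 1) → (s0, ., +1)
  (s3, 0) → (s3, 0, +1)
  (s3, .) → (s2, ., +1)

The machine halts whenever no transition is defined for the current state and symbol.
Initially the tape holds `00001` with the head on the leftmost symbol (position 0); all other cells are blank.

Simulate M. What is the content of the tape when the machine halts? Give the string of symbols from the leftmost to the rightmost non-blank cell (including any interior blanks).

s0 | [0]0001...   read 0 → write 1, move 0, go to s1
s1 | [1]0001...   read 1 → write ., move 0, go to s3
s3 | [.]0001...   read . → write ., move +1, go to s2
s2 | .[0]001...   read 0 → write 1, move -1, go to s0
s0 | [.]1001...   read . → write 1, move +1, go to s1
s1 | 1[1]001...   read 1 → write ., move 0, go to s3
s3 | 1[.]001...   read . → write ., move +1, go to s2
s2 | 1.[0]01...   read 0 → write 1, move -1, go to s0
s0 | 1[.]101...   read . → write 1, move +1, go to s1
s1 | 11[1]01...   read 1 → write ., move 0, go to s3
s3 | 11[.]01...   read . → write ., move +1, go to s2
s2 | 11.[0]1...   read 0 → write 1, move -1, go to s0
s0 | 11[.]11...   read . → write 1, move +1, go to s1
s1 | 111[1]1...   read 1 → write ., move 0, go to s3
s3 | 111[.]1...   read . → write ., move +1, go to s2
s2 | 111.[1]...   read 1 → write ., move +1, go to s0
s0 | 111..[.]..   read . → write 1, move +1, go to s1
s1 | 111..1[.].   read . → write ., move +1, go to s2
s2 | 111..1.[.]
The non-blank tape span at halt is 111..1.

111..1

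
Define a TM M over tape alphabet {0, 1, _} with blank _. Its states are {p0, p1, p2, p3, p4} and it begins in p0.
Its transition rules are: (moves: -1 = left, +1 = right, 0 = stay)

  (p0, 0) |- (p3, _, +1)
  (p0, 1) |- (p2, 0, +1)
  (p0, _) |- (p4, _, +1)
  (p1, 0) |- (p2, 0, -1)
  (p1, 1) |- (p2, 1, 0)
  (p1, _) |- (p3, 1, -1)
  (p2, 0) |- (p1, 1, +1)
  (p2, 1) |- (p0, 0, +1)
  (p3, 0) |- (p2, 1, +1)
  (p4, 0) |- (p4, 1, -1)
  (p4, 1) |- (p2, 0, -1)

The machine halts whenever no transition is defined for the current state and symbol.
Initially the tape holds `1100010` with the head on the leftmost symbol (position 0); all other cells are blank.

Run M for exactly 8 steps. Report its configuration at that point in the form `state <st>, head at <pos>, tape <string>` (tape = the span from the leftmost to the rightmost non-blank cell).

p0 | [1]100010_   read 1 → write 0, move +1, go to p2
p2 | 0[1]00010_   read 1 → write 0, move +1, go to p0
p0 | 00[0]0010_   read 0 → write _, move +1, go to p3
p3 | 00_[0]010_   read 0 → write 1, move +1, go to p2
p2 | 00_1[0]10_   read 0 → write 1, move +1, go to p1
p1 | 00_11[1]0_   read 1 → write 1, move 0, go to p2
p2 | 00_11[1]0_   read 1 → write 0, move +1, go to p0
p0 | 00_110[0]_   read 0 → write _, move +1, go to p3
p3 | 00_110_[_]
After 8 steps: state p3, head at 7, tape 00_110.

state p3, head at 7, tape 00_110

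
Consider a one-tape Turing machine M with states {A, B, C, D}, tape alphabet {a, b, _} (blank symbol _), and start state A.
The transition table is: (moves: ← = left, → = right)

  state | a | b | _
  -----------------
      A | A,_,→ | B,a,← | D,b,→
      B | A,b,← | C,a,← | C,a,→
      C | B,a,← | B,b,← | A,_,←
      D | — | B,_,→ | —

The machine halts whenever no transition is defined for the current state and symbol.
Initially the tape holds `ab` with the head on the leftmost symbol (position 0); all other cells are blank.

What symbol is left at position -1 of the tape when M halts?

b

state=A head=0 tape=_[a]b___   (A,a)→(A,_,→)
state=A head=1 tape=__[b]___   (A,b)→(B,a,←)
state=B head=0 tape=_[_]a___   (B,_)→(C,a,→)
state=C head=1 tape=_a[a]___   (C,a)→(B,a,←)
state=B head=0 tape=_[a]a___   (B,a)→(A,b,←)
state=A head=-1 tape=[_]ba___   (A,_)→(D,b,→)
state=D head=0 tape=b[b]a___   (D,b)→(B,_,→)
state=B head=1 tape=b_[a]___   (B,a)→(A,b,←)
state=A head=0 tape=b[_]b___   (A,_)→(D,b,→)
state=D head=1 tape=bb[b]___   (D,b)→(B,_,→)
state=B head=2 tape=bb_[_]__   (B,_)→(C,a,→)
state=C head=3 tape=bb_a[_]_   (C,_)→(A,_,←)
state=A head=2 tape=bb_[a]__   (A,a)→(A,_,→)
state=A head=3 tape=bb__[_]_   (A,_)→(D,b,→)
state=D head=4 tape=bb__b[_]
Cell -1 holds b when M halts.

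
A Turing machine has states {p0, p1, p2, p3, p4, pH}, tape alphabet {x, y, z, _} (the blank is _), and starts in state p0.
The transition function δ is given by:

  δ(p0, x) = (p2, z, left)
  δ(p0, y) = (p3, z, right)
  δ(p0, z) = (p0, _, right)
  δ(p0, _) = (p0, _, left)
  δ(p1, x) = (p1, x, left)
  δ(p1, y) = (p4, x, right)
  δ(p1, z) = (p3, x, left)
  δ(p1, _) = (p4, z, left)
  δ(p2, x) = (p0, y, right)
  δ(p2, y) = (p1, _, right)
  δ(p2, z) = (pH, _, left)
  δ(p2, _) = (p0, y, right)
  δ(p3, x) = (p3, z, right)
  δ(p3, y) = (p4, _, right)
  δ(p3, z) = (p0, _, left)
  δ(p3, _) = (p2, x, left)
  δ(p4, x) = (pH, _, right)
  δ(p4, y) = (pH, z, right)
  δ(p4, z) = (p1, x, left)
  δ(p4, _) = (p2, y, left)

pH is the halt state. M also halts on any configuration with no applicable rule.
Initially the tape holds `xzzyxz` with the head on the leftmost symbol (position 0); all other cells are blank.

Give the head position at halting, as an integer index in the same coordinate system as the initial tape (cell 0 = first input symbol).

-2

p0 | __[x]zzyxz   read x → write z, move left, go to p2
p2 | _[_]zzzyxz   read _ → write y, move right, go to p0
p0 | _y[z]zzyxz   read z → write _, move right, go to p0
p0 | _y_[z]zyxz   read z → write _, move right, go to p0
p0 | _y__[z]yxz   read z → write _, move right, go to p0
p0 | _y___[y]xz   read y → write z, move right, go to p3
p3 | _y___z[x]z   read x → write z, move right, go to p3
p3 | _y___zz[z]   read z → write _, move left, go to p0
p0 | _y___z[z]_   read z → write _, move right, go to p0
p0 | _y___z_[_]   read _ → write _, move left, go to p0
p0 | _y___z[_]_   read _ → write _, move left, go to p0
p0 | _y___[z]__   read z → write _, move right, go to p0
p0 | _y____[_]_   read _ → write _, move left, go to p0
p0 | _y___[_]__   read _ → write _, move left, go to p0
p0 | _y__[_]___   read _ → write _, move left, go to p0
p0 | _y_[_]____   read _ → write _, move left, go to p0
p0 | _y[_]_____   read _ → write _, move left, go to p0
p0 | _[y]______   read y → write z, move right, go to p3
p3 | _z[_]_____   read _ → write x, move left, go to p2
p2 | _[z]x_____   read z → write _, move left, go to pH
pH | [_]_x_____
At halt the head is at cell -2.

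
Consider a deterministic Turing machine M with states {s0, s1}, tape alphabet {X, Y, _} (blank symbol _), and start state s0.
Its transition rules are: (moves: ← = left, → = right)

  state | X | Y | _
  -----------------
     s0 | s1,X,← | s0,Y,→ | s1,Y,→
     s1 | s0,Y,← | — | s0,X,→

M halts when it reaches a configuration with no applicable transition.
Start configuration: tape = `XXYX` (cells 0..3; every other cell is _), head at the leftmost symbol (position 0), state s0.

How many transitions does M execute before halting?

s0 | __[X]XYX   read X → write X, move ←, go to s1
s1 | _[_]XXYX   read _ → write X, move →, go to s0
s0 | _X[X]XYX   read X → write X, move ←, go to s1
s1 | _[X]XXYX   read X → write Y, move ←, go to s0
s0 | [_]YXXYX   read _ → write Y, move →, go to s1
s1 | Y[Y]XXYX
M halts after 5 transitions.

5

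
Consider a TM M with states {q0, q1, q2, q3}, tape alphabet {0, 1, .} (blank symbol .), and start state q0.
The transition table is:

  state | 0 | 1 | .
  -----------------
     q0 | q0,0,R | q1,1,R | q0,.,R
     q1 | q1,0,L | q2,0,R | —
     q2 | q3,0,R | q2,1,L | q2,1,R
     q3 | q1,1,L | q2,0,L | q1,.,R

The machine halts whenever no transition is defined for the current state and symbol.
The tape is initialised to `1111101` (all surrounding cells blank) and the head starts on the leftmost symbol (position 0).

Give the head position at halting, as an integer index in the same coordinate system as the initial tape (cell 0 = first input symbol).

-1

q0 | .[1]111101   read 1 → write 1, move R, go to q1
q1 | .1[1]11101   read 1 → write 0, move R, go to q2
q2 | .10[1]1101   read 1 → write 1, move L, go to q2
q2 | .1[0]11101   read 0 → write 0, move R, go to q3
q3 | .10[1]1101   read 1 → write 0, move L, go to q2
q2 | .1[0]01101   read 0 → write 0, move R, go to q3
q3 | .10[0]1101   read 0 → write 1, move L, go to q1
q1 | .1[0]11101   read 0 → write 0, move L, go to q1
q1 | .[1]011101   read 1 → write 0, move R, go to q2
q2 | .0[0]11101   read 0 → write 0, move R, go to q3
q3 | .00[1]1101   read 1 → write 0, move L, go to q2
q2 | .0[0]01101   read 0 → write 0, move R, go to q3
q3 | .00[0]1101   read 0 → write 1, move L, go to q1
q1 | .0[0]11101   read 0 → write 0, move L, go to q1
q1 | .[0]011101   read 0 → write 0, move L, go to q1
q1 | [.]0011101
At halt the head is at cell -1.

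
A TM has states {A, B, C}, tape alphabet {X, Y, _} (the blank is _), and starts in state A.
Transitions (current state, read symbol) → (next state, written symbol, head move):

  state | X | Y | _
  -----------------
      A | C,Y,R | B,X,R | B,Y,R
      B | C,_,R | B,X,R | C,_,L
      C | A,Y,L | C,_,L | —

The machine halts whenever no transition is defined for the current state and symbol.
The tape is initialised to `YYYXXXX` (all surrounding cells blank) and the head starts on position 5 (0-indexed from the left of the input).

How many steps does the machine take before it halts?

16

state=A head=5 tape=_YYYXX[X]X_   (A,X)→(C,Y,R)
state=C head=6 tape=_YYYXXY[X]_   (C,X)→(A,Y,L)
state=A head=5 tape=_YYYXX[Y]Y_   (A,Y)→(B,X,R)
state=B head=6 tape=_YYYXXX[Y]_   (B,Y)→(B,X,R)
state=B head=7 tape=_YYYXXXX[_]   (B,_)→(C,_,L)
state=C head=6 tape=_YYYXXX[X]_   (C,X)→(A,Y,L)
state=A head=5 tape=_YYYXX[X]Y_   (A,X)→(C,Y,R)
state=C head=6 tape=_YYYXXY[Y]_   (C,Y)→(C,_,L)
state=C head=5 tape=_YYYXX[Y]__   (C,Y)→(C,_,L)
state=C head=4 tape=_YYYX[X]___   (C,X)→(A,Y,L)
state=A head=3 tape=_YYY[X]Y___   (A,X)→(C,Y,R)
state=C head=4 tape=_YYYY[Y]___   (C,Y)→(C,_,L)
state=C head=3 tape=_YYY[Y]____   (C,Y)→(C,_,L)
state=C head=2 tape=_YY[Y]_____   (C,Y)→(C,_,L)
state=C head=1 tape=_Y[Y]______   (C,Y)→(C,_,L)
state=C head=0 tape=_[Y]_______   (C,Y)→(C,_,L)
state=C head=-1 tape=[_]________
M halts after 16 transitions.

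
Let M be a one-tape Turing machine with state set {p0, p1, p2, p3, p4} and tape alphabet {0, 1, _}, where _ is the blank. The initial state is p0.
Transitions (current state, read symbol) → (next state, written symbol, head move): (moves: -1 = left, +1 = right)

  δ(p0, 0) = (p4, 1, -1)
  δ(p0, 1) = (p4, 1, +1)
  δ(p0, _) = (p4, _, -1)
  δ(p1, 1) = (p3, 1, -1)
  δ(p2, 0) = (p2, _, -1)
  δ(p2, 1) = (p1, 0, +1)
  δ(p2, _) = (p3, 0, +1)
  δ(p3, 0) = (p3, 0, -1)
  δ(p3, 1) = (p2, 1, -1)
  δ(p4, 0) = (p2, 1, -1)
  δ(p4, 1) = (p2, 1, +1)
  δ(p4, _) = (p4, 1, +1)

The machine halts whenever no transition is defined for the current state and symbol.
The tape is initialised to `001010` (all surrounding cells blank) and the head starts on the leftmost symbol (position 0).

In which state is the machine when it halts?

p1

state=p0 head=0 tape=_[0]01010   (p0,0)→(p4,1,-1)
state=p4 head=-1 tape=[_]101010   (p4,_)→(p4,1,+1)
state=p4 head=0 tape=1[1]01010   (p4,1)→(p2,1,+1)
state=p2 head=1 tape=11[0]1010   (p2,0)→(p2,_,-1)
state=p2 head=0 tape=1[1]_1010   (p2,1)→(p1,0,+1)
state=p1 head=1 tape=10[_]1010
No transition is defined for (p1, _); M halts in state p1.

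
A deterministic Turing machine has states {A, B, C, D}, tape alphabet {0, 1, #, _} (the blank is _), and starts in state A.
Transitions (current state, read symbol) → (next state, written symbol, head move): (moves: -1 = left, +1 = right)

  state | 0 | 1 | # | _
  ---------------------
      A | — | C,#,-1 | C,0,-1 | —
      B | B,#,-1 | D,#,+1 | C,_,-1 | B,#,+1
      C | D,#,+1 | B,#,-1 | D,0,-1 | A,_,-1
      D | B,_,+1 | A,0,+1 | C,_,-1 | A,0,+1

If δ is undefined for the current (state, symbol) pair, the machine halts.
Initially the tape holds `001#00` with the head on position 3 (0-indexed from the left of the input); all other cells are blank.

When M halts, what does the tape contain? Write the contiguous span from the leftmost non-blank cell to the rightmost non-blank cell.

state=A head=3 tape=__001[#]00   (A,#)→(C,0,-1)
state=C head=2 tape=__00[1]000   (C,1)→(B,#,-1)
state=B head=1 tape=__0[0]#000   (B,0)→(B,#,-1)
state=B head=0 tape=__[0]##000   (B,0)→(B,#,-1)
state=B head=-1 tape=_[_]###000   (B,_)→(B,#,+1)
state=B head=0 tape=_#[#]##000   (B,#)→(C,_,-1)
state=C head=-1 tape=_[#]_##000   (C,#)→(D,0,-1)
state=D head=-2 tape=[_]0_##000   (D,_)→(A,0,+1)
state=A head=-1 tape=0[0]_##000
The non-blank tape span at halt is 00_##000.

00_##000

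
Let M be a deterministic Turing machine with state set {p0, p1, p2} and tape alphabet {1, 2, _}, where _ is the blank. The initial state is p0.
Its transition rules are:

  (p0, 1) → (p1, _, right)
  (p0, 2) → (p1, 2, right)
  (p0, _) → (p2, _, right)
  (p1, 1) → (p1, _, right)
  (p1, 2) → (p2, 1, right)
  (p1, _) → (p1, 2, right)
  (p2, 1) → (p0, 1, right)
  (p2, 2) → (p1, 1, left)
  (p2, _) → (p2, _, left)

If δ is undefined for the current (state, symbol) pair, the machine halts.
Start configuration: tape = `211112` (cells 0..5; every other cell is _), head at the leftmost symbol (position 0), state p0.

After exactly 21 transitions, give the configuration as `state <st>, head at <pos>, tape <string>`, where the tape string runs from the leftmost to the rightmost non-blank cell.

state p2, head at 7, tape 2____1

state=p0 head=0 tape=[2]11112__   (p0,2)→(p1,2,right)
state=p1 head=1 tape=2[1]1112__   (p1,1)→(p1,_,right)
state=p1 head=2 tape=2_[1]112__   (p1,1)→(p1,_,right)
state=p1 head=3 tape=2__[1]12__   (p1,1)→(p1,_,right)
state=p1 head=4 tape=2___[1]2__   (p1,1)→(p1,_,right)
state=p1 head=5 tape=2____[2]__   (p1,2)→(p2,1,right)
state=p2 head=6 tape=2____1[_]_   (p2,_)→(p2,_,left)
state=p2 head=5 tape=2____[1]__   (p2,1)→(p0,1,right)
state=p0 head=6 tape=2____1[_]_   (p0,_)→(p2,_,right)
state=p2 head=7 tape=2____1_[_]   (p2,_)→(p2,_,left)
state=p2 head=6 tape=2____1[_]_   (p2,_)→(p2,_,left)
state=p2 head=5 tape=2____[1]__   (p2,1)→(p0,1,right)
state=p0 head=6 tape=2____1[_]_   (p0,_)→(p2,_,right)
state=p2 head=7 tape=2____1_[_]   (p2,_)→(p2,_,left)
state=p2 head=6 tape=2____1[_]_   (p2,_)→(p2,_,left)
state=p2 head=5 tape=2____[1]__   (p2,1)→(p0,1,right)
state=p0 head=6 tape=2____1[_]_   (p0,_)→(p2,_,right)
state=p2 head=7 tape=2____1_[_]   (p2,_)→(p2,_,left)
state=p2 head=6 tape=2____1[_]_   (p2,_)→(p2,_,left)
state=p2 head=5 tape=2____[1]__   (p2,1)→(p0,1,right)
state=p0 head=6 tape=2____1[_]_   (p0,_)→(p2,_,right)
state=p2 head=7 tape=2____1_[_]
After 21 steps: state p2, head at 7, tape 2____1.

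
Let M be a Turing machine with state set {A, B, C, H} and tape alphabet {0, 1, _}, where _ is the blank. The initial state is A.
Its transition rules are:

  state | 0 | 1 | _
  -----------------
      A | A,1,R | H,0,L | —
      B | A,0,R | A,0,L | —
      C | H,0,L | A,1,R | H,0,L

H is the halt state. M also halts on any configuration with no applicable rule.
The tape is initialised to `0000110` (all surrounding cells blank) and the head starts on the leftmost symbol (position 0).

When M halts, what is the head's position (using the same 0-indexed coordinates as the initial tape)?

3

A | [0]000110   read 0 → write 1, move R, go to A
A | 1[0]00110   read 0 → write 1, move R, go to A
A | 11[0]0110   read 0 → write 1, move R, go to A
A | 111[0]110   read 0 → write 1, move R, go to A
A | 1111[1]10   read 1 → write 0, move L, go to H
H | 111[1]010
At halt the head is at cell 3.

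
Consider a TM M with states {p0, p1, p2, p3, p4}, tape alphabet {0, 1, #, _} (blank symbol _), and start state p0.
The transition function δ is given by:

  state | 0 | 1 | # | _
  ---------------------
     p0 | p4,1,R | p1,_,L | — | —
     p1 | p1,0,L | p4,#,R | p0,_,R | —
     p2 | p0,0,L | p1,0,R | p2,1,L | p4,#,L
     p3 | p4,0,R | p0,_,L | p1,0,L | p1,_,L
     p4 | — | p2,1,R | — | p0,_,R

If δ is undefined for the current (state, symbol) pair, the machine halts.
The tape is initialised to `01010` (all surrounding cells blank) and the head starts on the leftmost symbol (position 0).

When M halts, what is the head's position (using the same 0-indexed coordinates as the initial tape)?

state=p0 head=0 tape=[0]1010__   (p0,0)→(p4,1,R)
state=p4 head=1 tape=1[1]010__   (p4,1)→(p2,1,R)
state=p2 head=2 tape=11[0]10__   (p2,0)→(p0,0,L)
state=p0 head=1 tape=1[1]010__   (p0,1)→(p1,_,L)
state=p1 head=0 tape=[1]_010__   (p1,1)→(p4,#,R)
state=p4 head=1 tape=#[_]010__   (p4,_)→(p0,_,R)
state=p0 head=2 tape=#_[0]10__   (p0,0)→(p4,1,R)
state=p4 head=3 tape=#_1[1]0__   (p4,1)→(p2,1,R)
state=p2 head=4 tape=#_11[0]__   (p2,0)→(p0,0,L)
state=p0 head=3 tape=#_1[1]0__   (p0,1)→(p1,_,L)
state=p1 head=2 tape=#_[1]_0__   (p1,1)→(p4,#,R)
state=p4 head=3 tape=#_#[_]0__   (p4,_)→(p0,_,R)
state=p0 head=4 tape=#_#_[0]__   (p0,0)→(p4,1,R)
state=p4 head=5 tape=#_#_1[_]_   (p4,_)→(p0,_,R)
state=p0 head=6 tape=#_#_1_[_]
At halt the head is at cell 6.

6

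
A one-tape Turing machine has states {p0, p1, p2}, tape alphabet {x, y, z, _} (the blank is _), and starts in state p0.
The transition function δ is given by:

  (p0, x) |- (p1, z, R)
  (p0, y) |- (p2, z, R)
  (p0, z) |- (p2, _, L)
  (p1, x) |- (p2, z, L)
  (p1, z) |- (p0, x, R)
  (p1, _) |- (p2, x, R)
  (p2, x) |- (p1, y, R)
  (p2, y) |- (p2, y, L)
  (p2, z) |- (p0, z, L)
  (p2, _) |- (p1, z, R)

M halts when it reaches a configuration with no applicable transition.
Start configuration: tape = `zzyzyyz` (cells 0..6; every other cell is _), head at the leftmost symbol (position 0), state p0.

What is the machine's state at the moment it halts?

state=p0 head=0 tape=_[z]zyzyyz_   (p0,z)→(p2,_,L)
state=p2 head=-1 tape=[_]_zyzyyz_   (p2,_)→(p1,z,R)
state=p1 head=0 tape=z[_]zyzyyz_   (p1,_)→(p2,x,R)
state=p2 head=1 tape=zx[z]yzyyz_   (p2,z)→(p0,z,L)
state=p0 head=0 tape=z[x]zyzyyz_   (p0,x)→(p1,z,R)
state=p1 head=1 tape=zz[z]yzyyz_   (p1,z)→(p0,x,R)
state=p0 head=2 tape=zzx[y]zyyz_   (p0,y)→(p2,z,R)
state=p2 head=3 tape=zzxz[z]yyz_   (p2,z)→(p0,z,L)
state=p0 head=2 tape=zzx[z]zyyz_   (p0,z)→(p2,_,L)
state=p2 head=1 tape=zz[x]_zyyz_   (p2,x)→(p1,y,R)
state=p1 head=2 tape=zzy[_]zyyz_   (p1,_)→(p2,x,R)
state=p2 head=3 tape=zzyx[z]yyz_   (p2,z)→(p0,z,L)
state=p0 head=2 tape=zzy[x]zyyz_   (p0,x)→(p1,z,R)
state=p1 head=3 tape=zzyz[z]yyz_   (p1,z)→(p0,x,R)
state=p0 head=4 tape=zzyzx[y]yz_   (p0,y)→(p2,z,R)
state=p2 head=5 tape=zzyzxz[y]z_   (p2,y)→(p2,y,L)
state=p2 head=4 tape=zzyzx[z]yz_   (p2,z)→(p0,z,L)
state=p0 head=3 tape=zzyz[x]zyz_   (p0,x)→(p1,z,R)
state=p1 head=4 tape=zzyzz[z]yz_   (p1,z)→(p0,x,R)
state=p0 head=5 tape=zzyzzx[y]z_   (p0,y)→(p2,z,R)
state=p2 head=6 tape=zzyzzxz[z]_   (p2,z)→(p0,z,L)
state=p0 head=5 tape=zzyzzx[z]z_   (p0,z)→(p2,_,L)
state=p2 head=4 tape=zzyzz[x]_z_   (p2,x)→(p1,y,R)
state=p1 head=5 tape=zzyzzy[_]z_   (p1,_)→(p2,x,R)
state=p2 head=6 tape=zzyzzyx[z]_   (p2,z)→(p0,z,L)
state=p0 head=5 tape=zzyzzy[x]z_   (p0,x)→(p1,z,R)
state=p1 head=6 tape=zzyzzyz[z]_   (p1,z)→(p0,x,R)
state=p0 head=7 tape=zzyzzyzx[_]
No transition is defined for (p0, _); M halts in state p0.

p0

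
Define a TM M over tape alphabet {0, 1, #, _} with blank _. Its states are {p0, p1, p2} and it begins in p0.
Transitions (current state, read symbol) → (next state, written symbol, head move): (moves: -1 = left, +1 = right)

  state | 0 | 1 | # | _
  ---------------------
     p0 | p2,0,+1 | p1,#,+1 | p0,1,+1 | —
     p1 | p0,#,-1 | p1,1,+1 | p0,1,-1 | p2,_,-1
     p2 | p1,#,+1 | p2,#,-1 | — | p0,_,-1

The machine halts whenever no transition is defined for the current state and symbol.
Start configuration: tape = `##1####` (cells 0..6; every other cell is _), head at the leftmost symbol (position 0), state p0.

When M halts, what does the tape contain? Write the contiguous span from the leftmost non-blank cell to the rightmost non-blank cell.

p0 | [#]#1####_   read # → write 1, move +1, go to p0
p0 | 1[#]1####_   read # → write 1, move +1, go to p0
p0 | 11[1]####_   read 1 → write #, move +1, go to p1
p1 | 11#[#]###_   read # → write 1, move -1, go to p0
p0 | 11[#]1###_   read # → write 1, move +1, go to p0
p0 | 111[1]###_   read 1 → write #, move +1, go to p1
p1 | 111#[#]##_   read # → write 1, move -1, go to p0
p0 | 111[#]1##_   read # → write 1, move +1, go to p0
p0 | 1111[1]##_   read 1 → write #, move +1, go to p1
p1 | 1111#[#]#_   read # → write 1, move -1, go to p0
p0 | 1111[#]1#_   read # → write 1, move +1, go to p0
p0 | 11111[1]#_   read 1 → write #, move +1, go to p1
p1 | 11111#[#]_   read # → write 1, move -1, go to p0
p0 | 11111[#]1_   read # → write 1, move +1, go to p0
p0 | 111111[1]_   read 1 → write #, move +1, go to p1
p1 | 111111#[_]   read _ → write _, move -1, go to p2
p2 | 111111[#]_
The non-blank tape span at halt is 111111#.

111111#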